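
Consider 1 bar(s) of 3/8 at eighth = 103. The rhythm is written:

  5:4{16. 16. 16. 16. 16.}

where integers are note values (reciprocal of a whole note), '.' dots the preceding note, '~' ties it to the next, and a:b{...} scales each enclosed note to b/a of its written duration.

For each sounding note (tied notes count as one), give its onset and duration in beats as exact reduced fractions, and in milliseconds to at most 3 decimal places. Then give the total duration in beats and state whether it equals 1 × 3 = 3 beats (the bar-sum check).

1) 0.0ms=0b +349.515ms=3/5b
2) 349.515ms=3/5b +349.515ms=3/5b
3) 699.029ms=6/5b +349.515ms=3/5b
4) 1048.544ms=9/5b +349.515ms=3/5b
5) 1398.058ms=12/5b +349.515ms=3/5b
Σ=3b of 3 (103bpm 3/8) — PASS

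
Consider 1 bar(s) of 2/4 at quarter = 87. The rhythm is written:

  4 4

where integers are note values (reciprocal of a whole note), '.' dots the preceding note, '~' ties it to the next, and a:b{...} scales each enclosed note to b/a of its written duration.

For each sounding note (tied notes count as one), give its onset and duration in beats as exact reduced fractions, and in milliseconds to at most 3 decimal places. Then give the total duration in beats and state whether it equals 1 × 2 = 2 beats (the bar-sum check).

1) 0.0ms=0b +689.655ms=1b
2) 689.655ms=1b +689.655ms=1b
Σ=2b of 2 (87bpm 2/4) — PASS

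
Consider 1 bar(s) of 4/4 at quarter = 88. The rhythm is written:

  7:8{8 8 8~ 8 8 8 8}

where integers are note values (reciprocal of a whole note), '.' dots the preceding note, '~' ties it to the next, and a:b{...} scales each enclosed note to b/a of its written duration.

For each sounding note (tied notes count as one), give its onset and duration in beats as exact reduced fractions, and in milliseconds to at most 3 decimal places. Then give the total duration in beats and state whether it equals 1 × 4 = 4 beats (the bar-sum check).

1) 0.0ms=0b +389.61ms=4/7b
2) 389.61ms=4/7b +389.61ms=4/7b
3) 779.221ms=8/7b +779.221ms=8/7b
4) 1558.442ms=16/7b +389.61ms=4/7b
5) 1948.052ms=20/7b +389.61ms=4/7b
6) 2337.662ms=24/7b +389.61ms=4/7b
Σ=4b of 4 (88bpm 4/4) — PASS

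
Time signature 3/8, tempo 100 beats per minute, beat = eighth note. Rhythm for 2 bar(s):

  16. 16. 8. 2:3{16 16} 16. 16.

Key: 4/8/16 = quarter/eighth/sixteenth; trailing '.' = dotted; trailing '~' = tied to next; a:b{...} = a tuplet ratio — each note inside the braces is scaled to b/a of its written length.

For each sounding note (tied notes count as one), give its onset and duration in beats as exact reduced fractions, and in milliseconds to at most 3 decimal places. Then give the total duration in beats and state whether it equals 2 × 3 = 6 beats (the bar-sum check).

1) 0.0ms=0b +450.0ms=3/4b
2) 450.0ms=3/4b +450.0ms=3/4b
3) 900.0ms=3/2b +900.0ms=3/2b
4) 1800.0ms=3b +450.0ms=3/4b
5) 2250.0ms=15/4b +450.0ms=3/4b
6) 2700.0ms=9/2b +450.0ms=3/4b
7) 3150.0ms=21/4b +450.0ms=3/4b
Σ=6b of 6 (100bpm 3/8) — PASS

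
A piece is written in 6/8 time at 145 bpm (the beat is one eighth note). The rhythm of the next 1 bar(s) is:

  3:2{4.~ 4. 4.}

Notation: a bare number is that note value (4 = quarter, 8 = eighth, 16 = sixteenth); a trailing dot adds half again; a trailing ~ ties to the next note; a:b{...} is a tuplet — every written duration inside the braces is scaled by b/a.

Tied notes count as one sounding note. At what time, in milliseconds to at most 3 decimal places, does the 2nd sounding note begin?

1. 0.0ms @ 0 + 1655.172ms (4)
2. 1655.172ms @ 4 + 827.586ms (2)

note 2 onset = 4b = 1655.172ms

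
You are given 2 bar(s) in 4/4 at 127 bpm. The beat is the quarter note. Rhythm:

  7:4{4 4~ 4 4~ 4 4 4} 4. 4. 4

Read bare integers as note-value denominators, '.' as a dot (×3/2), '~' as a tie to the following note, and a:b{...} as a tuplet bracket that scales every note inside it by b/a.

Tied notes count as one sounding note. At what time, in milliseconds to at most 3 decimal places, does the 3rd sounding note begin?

1. 0.0ms @ 0 + 269.966ms (4/7)
2. 269.966ms @ 4/7 + 539.933ms (8/7)
3. 809.899ms @ 12/7 + 539.933ms (8/7)
4. 1349.831ms @ 20/7 + 269.966ms (4/7)
5. 1619.798ms @ 24/7 + 269.966ms (4/7)
6. 1889.764ms @ 4 + 708.661ms (3/2)
7. 2598.425ms @ 11/2 + 708.661ms (3/2)
8. 3307.087ms @ 7 + 472.441ms (1)

note 3 onset = 12/7b = 809.899ms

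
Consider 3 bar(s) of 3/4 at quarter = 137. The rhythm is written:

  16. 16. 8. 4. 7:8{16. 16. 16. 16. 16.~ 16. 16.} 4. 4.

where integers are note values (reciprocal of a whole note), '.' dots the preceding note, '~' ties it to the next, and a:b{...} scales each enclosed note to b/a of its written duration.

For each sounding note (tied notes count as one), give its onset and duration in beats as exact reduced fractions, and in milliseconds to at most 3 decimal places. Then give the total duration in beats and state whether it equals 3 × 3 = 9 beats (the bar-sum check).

1) 0.0ms=0b +164.234ms=3/8b
2) 164.234ms=3/8b +164.234ms=3/8b
3) 328.467ms=3/4b +328.467ms=3/4b
4) 656.934ms=3/2b +656.934ms=3/2b
5) 1313.869ms=3b +187.696ms=3/7b
6) 1501.564ms=24/7b +187.696ms=3/7b
7) 1689.26ms=27/7b +187.696ms=3/7b
8) 1876.955ms=30/7b +187.696ms=3/7b
9) 2064.651ms=33/7b +375.391ms=6/7b
10) 2440.042ms=39/7b +187.696ms=3/7b
11) 2627.737ms=6b +656.934ms=3/2b
12) 3284.672ms=15/2b +656.934ms=3/2b
Σ=9b of 9 (137bpm 3/4) — PASS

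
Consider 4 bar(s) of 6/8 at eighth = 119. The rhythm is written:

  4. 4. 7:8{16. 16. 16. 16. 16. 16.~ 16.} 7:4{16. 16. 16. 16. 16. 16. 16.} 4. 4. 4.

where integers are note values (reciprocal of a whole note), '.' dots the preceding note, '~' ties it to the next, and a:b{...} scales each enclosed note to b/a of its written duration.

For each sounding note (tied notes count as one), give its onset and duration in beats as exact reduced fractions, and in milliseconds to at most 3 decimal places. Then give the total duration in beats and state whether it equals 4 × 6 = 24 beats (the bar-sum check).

1) 0.0ms=0b +1512.605ms=3b
2) 1512.605ms=3b +1512.605ms=3b
3) 3025.21ms=6b +432.173ms=6/7b
4) 3457.383ms=48/7b +432.173ms=6/7b
5) 3889.556ms=54/7b +432.173ms=6/7b
6) 4321.729ms=60/7b +432.173ms=6/7b
7) 4753.902ms=66/7b +432.173ms=6/7b
8) 5186.074ms=72/7b +864.346ms=12/7b
9) 6050.42ms=12b +216.086ms=3/7b
10) 6266.507ms=87/7b +216.086ms=3/7b
11) 6482.593ms=90/7b +216.086ms=3/7b
12) 6698.679ms=93/7b +216.086ms=3/7b
13) 6914.766ms=96/7b +216.086ms=3/7b
14) 7130.852ms=99/7b +216.086ms=3/7b
15) 7346.939ms=102/7b +216.086ms=3/7b
16) 7563.025ms=15b +1512.605ms=3b
17) 9075.63ms=18b +1512.605ms=3b
18) 10588.235ms=21b +1512.605ms=3b
Σ=24b of 24 (119bpm 6/8) — PASS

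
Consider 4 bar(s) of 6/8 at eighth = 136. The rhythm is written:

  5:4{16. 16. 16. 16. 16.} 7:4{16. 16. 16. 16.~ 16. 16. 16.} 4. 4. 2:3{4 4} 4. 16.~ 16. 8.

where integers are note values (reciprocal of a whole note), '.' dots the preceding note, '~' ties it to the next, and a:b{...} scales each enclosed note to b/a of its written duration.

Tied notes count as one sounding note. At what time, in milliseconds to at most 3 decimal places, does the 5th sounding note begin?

1. 0.0ms @ 0 + 264.706ms (3/5)
2. 264.706ms @ 3/5 + 264.706ms (3/5)
3. 529.412ms @ 6/5 + 264.706ms (3/5)
4. 794.118ms @ 9/5 + 264.706ms (3/5)
5. 1058.824ms @ 12/5 + 264.706ms (3/5)
6. 1323.529ms @ 3 + 189.076ms (3/7)
7. 1512.605ms @ 24/7 + 189.076ms (3/7)
8. 1701.681ms @ 27/7 + 189.076ms (3/7)
9. 1890.756ms @ 30/7 + 378.151ms (6/7)
10. 2268.908ms @ 36/7 + 189.076ms (3/7)
11. 2457.983ms @ 39/7 + 189.076ms (3/7)
12. 2647.059ms @ 6 + 1323.529ms (3)
13. 3970.588ms @ 9 + 1323.529ms (3)
14. 5294.118ms @ 12 + 1323.529ms (3)
15. 6617.647ms @ 15 + 1323.529ms (3)
16. 7941.176ms @ 18 + 1323.529ms (3)
17. 9264.706ms @ 21 + 661.765ms (3/2)
18. 9926.471ms @ 45/2 + 661.765ms (3/2)

note 5 onset = 12/5b = 1058.824ms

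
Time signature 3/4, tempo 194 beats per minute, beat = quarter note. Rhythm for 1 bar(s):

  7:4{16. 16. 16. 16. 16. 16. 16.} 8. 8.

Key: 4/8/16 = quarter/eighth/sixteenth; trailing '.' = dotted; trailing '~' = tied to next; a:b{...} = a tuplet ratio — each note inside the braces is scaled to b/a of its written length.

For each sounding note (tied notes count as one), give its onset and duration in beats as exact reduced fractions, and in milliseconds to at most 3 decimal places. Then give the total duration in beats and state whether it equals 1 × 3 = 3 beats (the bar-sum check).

1) 0.0ms=0b +66.274ms=3/14b
2) 66.274ms=3/14b +66.274ms=3/14b
3) 132.548ms=3/7b +66.274ms=3/14b
4) 198.822ms=9/14b +66.274ms=3/14b
5) 265.096ms=6/7b +66.274ms=3/14b
6) 331.37ms=15/14b +66.274ms=3/14b
7) 397.644ms=9/7b +66.274ms=3/14b
8) 463.918ms=3/2b +231.959ms=3/4b
9) 695.876ms=9/4b +231.959ms=3/4b
Σ=3b of 3 (194bpm 3/4) — PASS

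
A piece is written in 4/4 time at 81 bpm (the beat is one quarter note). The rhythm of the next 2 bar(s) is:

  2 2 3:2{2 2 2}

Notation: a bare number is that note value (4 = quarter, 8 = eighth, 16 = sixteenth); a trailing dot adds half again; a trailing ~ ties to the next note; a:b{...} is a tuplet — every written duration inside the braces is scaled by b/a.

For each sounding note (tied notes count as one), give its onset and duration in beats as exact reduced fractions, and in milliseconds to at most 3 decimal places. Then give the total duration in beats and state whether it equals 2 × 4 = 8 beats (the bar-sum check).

1) 0.0ms=0b +1481.481ms=2b
2) 1481.481ms=2b +1481.481ms=2b
3) 2962.963ms=4b +987.654ms=4/3b
4) 3950.617ms=16/3b +987.654ms=4/3b
5) 4938.272ms=20/3b +987.654ms=4/3b
Σ=8b of 8 (81bpm 4/4) — PASS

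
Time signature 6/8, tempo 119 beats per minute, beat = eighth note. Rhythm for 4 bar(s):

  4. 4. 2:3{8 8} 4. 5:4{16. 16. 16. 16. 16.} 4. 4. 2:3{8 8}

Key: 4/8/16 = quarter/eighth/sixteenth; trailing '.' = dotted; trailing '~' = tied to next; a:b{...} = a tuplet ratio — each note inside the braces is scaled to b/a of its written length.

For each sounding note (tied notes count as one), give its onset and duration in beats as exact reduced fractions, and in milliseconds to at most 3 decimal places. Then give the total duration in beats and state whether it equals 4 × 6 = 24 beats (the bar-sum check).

1) 0.0ms=0b +1512.605ms=3b
2) 1512.605ms=3b +1512.605ms=3b
3) 3025.21ms=6b +756.303ms=3/2b
4) 3781.513ms=15/2b +756.303ms=3/2b
5) 4537.815ms=9b +1512.605ms=3b
6) 6050.42ms=12b +302.521ms=3/5b
7) 6352.941ms=63/5b +302.521ms=3/5b
8) 6655.462ms=66/5b +302.521ms=3/5b
9) 6957.983ms=69/5b +302.521ms=3/5b
10) 7260.504ms=72/5b +302.521ms=3/5b
11) 7563.025ms=15b +1512.605ms=3b
12) 9075.63ms=18b +1512.605ms=3b
13) 10588.235ms=21b +756.303ms=3/2b
14) 11344.538ms=45/2b +756.303ms=3/2b
Σ=24b of 24 (119bpm 6/8) — PASS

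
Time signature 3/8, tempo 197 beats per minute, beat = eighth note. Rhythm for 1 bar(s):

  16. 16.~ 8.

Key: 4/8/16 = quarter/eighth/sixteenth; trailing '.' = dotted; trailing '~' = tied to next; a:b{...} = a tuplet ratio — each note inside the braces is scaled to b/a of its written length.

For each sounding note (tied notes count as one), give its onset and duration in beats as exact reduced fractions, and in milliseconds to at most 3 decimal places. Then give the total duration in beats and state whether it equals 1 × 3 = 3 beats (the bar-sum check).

1) 0.0ms=0b +228.426ms=3/4b
2) 228.426ms=3/4b +685.279ms=9/4b
Σ=3b of 3 (197bpm 3/8) — PASS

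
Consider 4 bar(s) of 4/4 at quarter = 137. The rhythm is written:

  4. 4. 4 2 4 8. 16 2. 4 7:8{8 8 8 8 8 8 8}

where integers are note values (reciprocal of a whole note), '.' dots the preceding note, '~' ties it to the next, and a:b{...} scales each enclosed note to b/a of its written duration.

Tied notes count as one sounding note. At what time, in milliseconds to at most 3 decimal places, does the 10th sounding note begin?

1. 0.0ms @ 0 + 656.934ms (3/2)
2. 656.934ms @ 3/2 + 656.934ms (3/2)
3. 1313.869ms @ 3 + 437.956ms (1)
4. 1751.825ms @ 4 + 875.912ms (2)
5. 2627.737ms @ 6 + 437.956ms (1)
6. 3065.693ms @ 7 + 328.467ms (3/4)
7. 3394.161ms @ 31/4 + 109.489ms (1/4)
8. 3503.65ms @ 8 + 1313.869ms (3)
9. 4817.518ms @ 11 + 437.956ms (1)
10. 5255.474ms @ 12 + 250.261ms (4/7)
11. 5505.735ms @ 88/7 + 250.261ms (4/7)
12. 5755.996ms @ 92/7 + 250.261ms (4/7)
13. 6006.257ms @ 96/7 + 250.261ms (4/7)
14. 6256.517ms @ 100/7 + 250.261ms (4/7)
15. 6506.778ms @ 104/7 + 250.261ms (4/7)
16. 6757.039ms @ 108/7 + 250.261ms (4/7)

note 10 onset = 12b = 5255.474ms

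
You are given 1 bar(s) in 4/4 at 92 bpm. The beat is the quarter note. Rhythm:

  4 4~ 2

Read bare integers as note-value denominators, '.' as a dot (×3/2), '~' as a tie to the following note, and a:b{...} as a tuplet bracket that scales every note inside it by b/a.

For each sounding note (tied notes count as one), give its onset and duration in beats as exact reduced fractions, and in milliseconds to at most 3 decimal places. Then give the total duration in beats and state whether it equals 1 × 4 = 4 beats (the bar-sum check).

1) 0.0ms=0b +652.174ms=1b
2) 652.174ms=1b +1956.522ms=3b
Σ=4b of 4 (92bpm 4/4) — PASS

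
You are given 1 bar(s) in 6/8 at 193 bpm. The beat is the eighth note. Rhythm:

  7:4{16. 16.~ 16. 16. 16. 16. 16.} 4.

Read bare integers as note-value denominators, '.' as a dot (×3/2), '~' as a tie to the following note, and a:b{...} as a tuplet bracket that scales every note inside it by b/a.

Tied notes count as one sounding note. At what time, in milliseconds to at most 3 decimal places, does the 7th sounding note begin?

1. 0.0ms @ 0 + 133.235ms (3/7)
2. 133.235ms @ 3/7 + 266.469ms (6/7)
3. 399.704ms @ 9/7 + 133.235ms (3/7)
4. 532.939ms @ 12/7 + 133.235ms (3/7)
5. 666.173ms @ 15/7 + 133.235ms (3/7)
6. 799.408ms @ 18/7 + 133.235ms (3/7)
7. 932.642ms @ 3 + 932.642ms (3)

note 7 onset = 3b = 932.642ms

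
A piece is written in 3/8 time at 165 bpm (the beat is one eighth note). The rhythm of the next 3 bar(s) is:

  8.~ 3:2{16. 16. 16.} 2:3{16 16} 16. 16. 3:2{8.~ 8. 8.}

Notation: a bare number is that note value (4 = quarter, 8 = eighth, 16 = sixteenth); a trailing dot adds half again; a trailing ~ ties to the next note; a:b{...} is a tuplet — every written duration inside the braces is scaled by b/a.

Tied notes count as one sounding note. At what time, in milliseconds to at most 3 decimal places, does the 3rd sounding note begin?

1. 0.0ms @ 0 + 727.273ms (2)
2. 727.273ms @ 2 + 181.818ms (1/2)
3. 909.091ms @ 5/2 + 181.818ms (1/2)
4. 1090.909ms @ 3 + 272.727ms (3/4)
5. 1363.636ms @ 15/4 + 272.727ms (3/4)
6. 1636.364ms @ 9/2 + 272.727ms (3/4)
7. 1909.091ms @ 21/4 + 272.727ms (3/4)
8. 2181.818ms @ 6 + 727.273ms (2)
9. 2909.091ms @ 8 + 363.636ms (1)

note 3 onset = 5/2b = 909.091ms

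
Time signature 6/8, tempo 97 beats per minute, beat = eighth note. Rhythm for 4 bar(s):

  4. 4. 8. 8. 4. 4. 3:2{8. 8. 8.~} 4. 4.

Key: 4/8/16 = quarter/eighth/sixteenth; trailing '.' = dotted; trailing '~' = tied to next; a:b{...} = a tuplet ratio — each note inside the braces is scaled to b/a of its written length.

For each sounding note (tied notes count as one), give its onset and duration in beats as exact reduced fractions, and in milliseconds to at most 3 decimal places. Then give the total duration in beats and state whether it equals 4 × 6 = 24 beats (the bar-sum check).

1) 0.0ms=0b +1855.67ms=3b
2) 1855.67ms=3b +1855.67ms=3b
3) 3711.34ms=6b +927.835ms=3/2b
4) 4639.175ms=15/2b +927.835ms=3/2b
5) 5567.01ms=9b +1855.67ms=3b
6) 7422.68ms=12b +1855.67ms=3b
7) 9278.351ms=15b +618.557ms=1b
8) 9896.907ms=16b +618.557ms=1b
9) 10515.464ms=17b +2474.227ms=4b
10) 12989.691ms=21b +1855.67ms=3b
Σ=24b of 24 (97bpm 6/8) — PASS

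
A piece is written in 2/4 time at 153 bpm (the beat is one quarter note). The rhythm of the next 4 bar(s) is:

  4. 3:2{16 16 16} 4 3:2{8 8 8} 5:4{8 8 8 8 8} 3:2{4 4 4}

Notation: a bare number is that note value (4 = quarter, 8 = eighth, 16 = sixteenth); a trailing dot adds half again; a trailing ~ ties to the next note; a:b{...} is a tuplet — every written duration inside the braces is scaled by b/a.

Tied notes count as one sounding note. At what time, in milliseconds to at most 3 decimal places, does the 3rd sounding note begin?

note 3 onset = 5/3b = 653.595ms

1. 0.0ms @ 0 + 588.235ms (3/2)
2. 588.235ms @ 3/2 + 65.359ms (1/6)
3. 653.595ms @ 5/3 + 65.359ms (1/6)
4. 718.954ms @ 11/6 + 65.359ms (1/6)
5. 784.314ms @ 2 + 392.157ms (1)
6. 1176.471ms @ 3 + 130.719ms (1/3)
7. 1307.19ms @ 10/3 + 130.719ms (1/3)
8. 1437.908ms @ 11/3 + 130.719ms (1/3)
9. 1568.627ms @ 4 + 156.863ms (2/5)
10. 1725.49ms @ 22/5 + 156.863ms (2/5)
11. 1882.353ms @ 24/5 + 156.863ms (2/5)
12. 2039.216ms @ 26/5 + 156.863ms (2/5)
13. 2196.078ms @ 28/5 + 156.863ms (2/5)
14. 2352.941ms @ 6 + 261.438ms (2/3)
15. 2614.379ms @ 20/3 + 261.438ms (2/3)
16. 2875.817ms @ 22/3 + 261.438ms (2/3)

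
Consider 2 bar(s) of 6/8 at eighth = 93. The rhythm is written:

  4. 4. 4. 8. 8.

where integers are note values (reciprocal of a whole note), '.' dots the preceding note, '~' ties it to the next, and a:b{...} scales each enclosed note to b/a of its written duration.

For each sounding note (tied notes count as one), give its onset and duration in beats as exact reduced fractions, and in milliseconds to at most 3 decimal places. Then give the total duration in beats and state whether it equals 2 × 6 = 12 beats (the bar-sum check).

1) 0.0ms=0b +1935.484ms=3b
2) 1935.484ms=3b +1935.484ms=3b
3) 3870.968ms=6b +1935.484ms=3b
4) 5806.452ms=9b +967.742ms=3/2b
5) 6774.194ms=21/2b +967.742ms=3/2b
Σ=12b of 12 (93bpm 6/8) — PASS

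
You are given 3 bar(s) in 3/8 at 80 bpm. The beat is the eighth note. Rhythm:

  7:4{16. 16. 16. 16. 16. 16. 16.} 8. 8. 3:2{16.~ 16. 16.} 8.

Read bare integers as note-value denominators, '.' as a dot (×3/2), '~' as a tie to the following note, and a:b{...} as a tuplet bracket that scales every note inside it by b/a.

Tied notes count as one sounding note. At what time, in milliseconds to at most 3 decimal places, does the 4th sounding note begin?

1. 0.0ms @ 0 + 321.429ms (3/7)
2. 321.429ms @ 3/7 + 321.429ms (3/7)
3. 642.857ms @ 6/7 + 321.429ms (3/7)
4. 964.286ms @ 9/7 + 321.429ms (3/7)
5. 1285.714ms @ 12/7 + 321.429ms (3/7)
6. 1607.143ms @ 15/7 + 321.429ms (3/7)
7. 1928.571ms @ 18/7 + 321.429ms (3/7)
8. 2250.0ms @ 3 + 1125.0ms (3/2)
9. 3375.0ms @ 9/2 + 1125.0ms (3/2)
10. 4500.0ms @ 6 + 750.0ms (1)
11. 5250.0ms @ 7 + 375.0ms (1/2)
12. 5625.0ms @ 15/2 + 1125.0ms (3/2)

note 4 onset = 9/7b = 964.286ms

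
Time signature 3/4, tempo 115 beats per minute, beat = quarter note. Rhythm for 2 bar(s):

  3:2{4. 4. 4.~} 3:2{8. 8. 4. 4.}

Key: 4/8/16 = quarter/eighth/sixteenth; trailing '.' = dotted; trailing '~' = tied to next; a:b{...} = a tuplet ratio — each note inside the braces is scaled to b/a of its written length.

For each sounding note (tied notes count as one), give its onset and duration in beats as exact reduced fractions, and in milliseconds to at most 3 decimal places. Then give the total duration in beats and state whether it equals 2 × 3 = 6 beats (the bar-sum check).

1) 0.0ms=0b +521.739ms=1b
2) 521.739ms=1b +521.739ms=1b
3) 1043.478ms=2b +782.609ms=3/2b
4) 1826.087ms=7/2b +260.87ms=1/2b
5) 2086.957ms=4b +521.739ms=1b
6) 2608.696ms=5b +521.739ms=1b
Σ=6b of 6 (115bpm 3/4) — PASS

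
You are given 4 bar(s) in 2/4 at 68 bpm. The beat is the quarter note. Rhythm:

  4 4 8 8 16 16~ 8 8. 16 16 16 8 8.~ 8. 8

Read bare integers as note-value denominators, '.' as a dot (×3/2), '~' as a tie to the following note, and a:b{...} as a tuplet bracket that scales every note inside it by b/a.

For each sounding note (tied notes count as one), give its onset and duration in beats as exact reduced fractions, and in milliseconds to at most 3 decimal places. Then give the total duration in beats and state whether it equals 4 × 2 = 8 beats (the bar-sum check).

1) 0.0ms=0b +882.353ms=1b
2) 882.353ms=1b +882.353ms=1b
3) 1764.706ms=2b +441.176ms=1/2b
4) 2205.882ms=5/2b +441.176ms=1/2b
5) 2647.059ms=3b +220.588ms=1/4b
6) 2867.647ms=13/4b +661.765ms=3/4b
7) 3529.412ms=4b +661.765ms=3/4b
8) 4191.176ms=19/4b +220.588ms=1/4b
9) 4411.765ms=5b +220.588ms=1/4b
10) 4632.353ms=21/4b +220.588ms=1/4b
11) 4852.941ms=11/2b +441.176ms=1/2b
12) 5294.118ms=6b +1323.529ms=3/2b
13) 6617.647ms=15/2b +441.176ms=1/2b
Σ=8b of 8 (68bpm 2/4) — PASS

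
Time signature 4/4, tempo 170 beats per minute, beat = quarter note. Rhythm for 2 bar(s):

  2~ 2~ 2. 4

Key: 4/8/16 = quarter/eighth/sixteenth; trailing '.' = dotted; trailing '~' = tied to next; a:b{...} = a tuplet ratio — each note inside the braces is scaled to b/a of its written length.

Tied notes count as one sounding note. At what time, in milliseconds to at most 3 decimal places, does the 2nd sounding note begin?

note 2 onset = 7b = 2470.588ms

1. 0.0ms @ 0 + 2470.588ms (7)
2. 2470.588ms @ 7 + 352.941ms (1)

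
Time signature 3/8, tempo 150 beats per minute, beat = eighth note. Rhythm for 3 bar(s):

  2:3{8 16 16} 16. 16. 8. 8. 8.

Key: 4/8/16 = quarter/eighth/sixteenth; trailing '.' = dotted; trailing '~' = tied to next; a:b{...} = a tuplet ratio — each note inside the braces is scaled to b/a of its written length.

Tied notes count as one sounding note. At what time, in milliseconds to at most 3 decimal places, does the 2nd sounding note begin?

note 2 onset = 3/2b = 600.0ms

1. 0.0ms @ 0 + 600.0ms (3/2)
2. 600.0ms @ 3/2 + 300.0ms (3/4)
3. 900.0ms @ 9/4 + 300.0ms (3/4)
4. 1200.0ms @ 3 + 300.0ms (3/4)
5. 1500.0ms @ 15/4 + 300.0ms (3/4)
6. 1800.0ms @ 9/2 + 600.0ms (3/2)
7. 2400.0ms @ 6 + 600.0ms (3/2)
8. 3000.0ms @ 15/2 + 600.0ms (3/2)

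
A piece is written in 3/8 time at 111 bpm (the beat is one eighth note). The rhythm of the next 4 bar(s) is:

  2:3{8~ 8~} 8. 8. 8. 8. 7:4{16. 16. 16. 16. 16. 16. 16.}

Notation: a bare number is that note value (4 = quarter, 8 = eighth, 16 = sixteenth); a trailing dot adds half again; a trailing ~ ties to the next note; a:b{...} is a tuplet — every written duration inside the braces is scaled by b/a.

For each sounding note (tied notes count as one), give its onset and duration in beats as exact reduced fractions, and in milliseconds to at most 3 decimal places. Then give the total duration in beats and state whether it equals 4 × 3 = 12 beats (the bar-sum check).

1) 0.0ms=0b +2432.432ms=9/2b
2) 2432.432ms=9/2b +810.811ms=3/2b
3) 3243.243ms=6b +810.811ms=3/2b
4) 4054.054ms=15/2b +810.811ms=3/2b
5) 4864.865ms=9b +231.66ms=3/7b
6) 5096.525ms=66/7b +231.66ms=3/7b
7) 5328.185ms=69/7b +231.66ms=3/7b
8) 5559.846ms=72/7b +231.66ms=3/7b
9) 5791.506ms=75/7b +231.66ms=3/7b
10) 6023.166ms=78/7b +231.66ms=3/7b
11) 6254.826ms=81/7b +231.66ms=3/7b
Σ=12b of 12 (111bpm 3/8) — PASS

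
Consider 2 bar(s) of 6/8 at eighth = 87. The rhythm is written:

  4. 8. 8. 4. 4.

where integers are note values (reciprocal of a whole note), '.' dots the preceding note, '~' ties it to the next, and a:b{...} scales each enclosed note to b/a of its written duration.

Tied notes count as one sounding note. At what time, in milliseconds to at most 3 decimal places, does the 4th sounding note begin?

note 4 onset = 6b = 4137.931ms

1. 0.0ms @ 0 + 2068.966ms (3)
2. 2068.966ms @ 3 + 1034.483ms (3/2)
3. 3103.448ms @ 9/2 + 1034.483ms (3/2)
4. 4137.931ms @ 6 + 2068.966ms (3)
5. 6206.897ms @ 9 + 2068.966ms (3)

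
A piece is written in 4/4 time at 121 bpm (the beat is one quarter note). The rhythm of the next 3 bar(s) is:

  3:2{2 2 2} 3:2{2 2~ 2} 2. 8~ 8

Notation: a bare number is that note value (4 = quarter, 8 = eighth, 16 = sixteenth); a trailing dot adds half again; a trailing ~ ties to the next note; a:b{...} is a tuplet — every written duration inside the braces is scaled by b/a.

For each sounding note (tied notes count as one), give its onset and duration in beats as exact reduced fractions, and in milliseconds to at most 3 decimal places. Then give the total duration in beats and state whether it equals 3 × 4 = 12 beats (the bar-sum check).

1) 0.0ms=0b +661.157ms=4/3b
2) 661.157ms=4/3b +661.157ms=4/3b
3) 1322.314ms=8/3b +661.157ms=4/3b
4) 1983.471ms=4b +661.157ms=4/3b
5) 2644.628ms=16/3b +1322.314ms=8/3b
6) 3966.942ms=8b +1487.603ms=3b
7) 5454.545ms=11b +495.868ms=1b
Σ=12b of 12 (121bpm 4/4) — PASS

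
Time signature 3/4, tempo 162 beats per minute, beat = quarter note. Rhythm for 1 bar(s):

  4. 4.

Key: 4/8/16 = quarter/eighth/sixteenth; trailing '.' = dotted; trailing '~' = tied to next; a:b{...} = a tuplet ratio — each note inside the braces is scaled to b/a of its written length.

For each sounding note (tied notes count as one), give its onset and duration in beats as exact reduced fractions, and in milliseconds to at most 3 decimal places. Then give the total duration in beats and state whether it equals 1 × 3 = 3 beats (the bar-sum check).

1) 0.0ms=0b +555.556ms=3/2b
2) 555.556ms=3/2b +555.556ms=3/2b
Σ=3b of 3 (162bpm 3/4) — PASS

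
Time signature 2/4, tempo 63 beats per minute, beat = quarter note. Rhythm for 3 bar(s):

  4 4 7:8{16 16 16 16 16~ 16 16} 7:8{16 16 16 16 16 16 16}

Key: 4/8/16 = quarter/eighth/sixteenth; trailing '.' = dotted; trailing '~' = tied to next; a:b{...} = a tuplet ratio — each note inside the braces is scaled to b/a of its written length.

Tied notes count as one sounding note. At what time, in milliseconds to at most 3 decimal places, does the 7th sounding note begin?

1. 0.0ms @ 0 + 952.381ms (1)
2. 952.381ms @ 1 + 952.381ms (1)
3. 1904.762ms @ 2 + 272.109ms (2/7)
4. 2176.871ms @ 16/7 + 272.109ms (2/7)
5. 2448.98ms @ 18/7 + 272.109ms (2/7)
6. 2721.088ms @ 20/7 + 272.109ms (2/7)
7. 2993.197ms @ 22/7 + 544.218ms (4/7)
8. 3537.415ms @ 26/7 + 272.109ms (2/7)
9. 3809.524ms @ 4 + 272.109ms (2/7)
10. 4081.633ms @ 30/7 + 272.109ms (2/7)
11. 4353.741ms @ 32/7 + 272.109ms (2/7)
12. 4625.85ms @ 34/7 + 272.109ms (2/7)
13. 4897.959ms @ 36/7 + 272.109ms (2/7)
14. 5170.068ms @ 38/7 + 272.109ms (2/7)
15. 5442.177ms @ 40/7 + 272.109ms (2/7)

note 7 onset = 22/7b = 2993.197ms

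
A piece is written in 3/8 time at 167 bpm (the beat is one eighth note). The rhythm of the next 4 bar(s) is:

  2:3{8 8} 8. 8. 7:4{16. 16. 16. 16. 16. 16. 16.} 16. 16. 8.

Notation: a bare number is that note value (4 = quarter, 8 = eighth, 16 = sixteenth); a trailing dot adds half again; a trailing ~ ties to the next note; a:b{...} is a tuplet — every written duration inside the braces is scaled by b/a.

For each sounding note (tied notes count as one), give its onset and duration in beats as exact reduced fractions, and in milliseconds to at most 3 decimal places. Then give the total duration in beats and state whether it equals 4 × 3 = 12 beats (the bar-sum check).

1) 0.0ms=0b +538.922ms=3/2b
2) 538.922ms=3/2b +538.922ms=3/2b
3) 1077.844ms=3b +538.922ms=3/2b
4) 1616.766ms=9/2b +538.922ms=3/2b
5) 2155.689ms=6b +153.978ms=3/7b
6) 2309.666ms=45/7b +153.978ms=3/7b
7) 2463.644ms=48/7b +153.978ms=3/7b
8) 2617.622ms=51/7b +153.978ms=3/7b
9) 2771.6ms=54/7b +153.978ms=3/7b
10) 2925.577ms=57/7b +153.978ms=3/7b
11) 3079.555ms=60/7b +153.978ms=3/7b
12) 3233.533ms=9b +269.461ms=3/4b
13) 3502.994ms=39/4b +269.461ms=3/4b
14) 3772.455ms=21/2b +538.922ms=3/2b
Σ=12b of 12 (167bpm 3/8) — PASS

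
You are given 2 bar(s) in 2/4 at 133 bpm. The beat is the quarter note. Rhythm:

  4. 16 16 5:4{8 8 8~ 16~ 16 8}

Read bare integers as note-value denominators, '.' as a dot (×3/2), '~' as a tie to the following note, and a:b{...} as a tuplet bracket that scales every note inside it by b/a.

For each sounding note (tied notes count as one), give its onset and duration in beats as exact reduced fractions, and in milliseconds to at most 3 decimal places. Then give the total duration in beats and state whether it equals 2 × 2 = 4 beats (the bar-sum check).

1) 0.0ms=0b +676.692ms=3/2b
2) 676.692ms=3/2b +112.782ms=1/4b
3) 789.474ms=7/4b +112.782ms=1/4b
4) 902.256ms=2b +180.451ms=2/5b
5) 1082.707ms=12/5b +180.451ms=2/5b
6) 1263.158ms=14/5b +360.902ms=4/5b
7) 1624.06ms=18/5b +180.451ms=2/5b
Σ=4b of 4 (133bpm 2/4) — PASS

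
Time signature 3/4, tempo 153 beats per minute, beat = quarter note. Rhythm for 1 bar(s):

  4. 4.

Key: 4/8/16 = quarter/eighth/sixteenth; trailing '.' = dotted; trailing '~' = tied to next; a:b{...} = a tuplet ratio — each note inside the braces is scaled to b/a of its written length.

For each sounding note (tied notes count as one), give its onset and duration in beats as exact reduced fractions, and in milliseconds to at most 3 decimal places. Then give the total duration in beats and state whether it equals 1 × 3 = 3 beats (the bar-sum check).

1) 0.0ms=0b +588.235ms=3/2b
2) 588.235ms=3/2b +588.235ms=3/2b
Σ=3b of 3 (153bpm 3/4) — PASS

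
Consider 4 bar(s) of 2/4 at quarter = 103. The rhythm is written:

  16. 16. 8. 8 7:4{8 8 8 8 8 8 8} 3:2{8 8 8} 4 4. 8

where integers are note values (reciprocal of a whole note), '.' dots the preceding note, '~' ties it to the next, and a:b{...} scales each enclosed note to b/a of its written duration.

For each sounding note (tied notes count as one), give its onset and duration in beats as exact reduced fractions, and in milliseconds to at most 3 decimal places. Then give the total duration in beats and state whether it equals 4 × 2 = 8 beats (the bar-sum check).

1) 0.0ms=0b +218.447ms=3/8b
2) 218.447ms=3/8b +218.447ms=3/8b
3) 436.893ms=3/4b +436.893ms=3/4b
4) 873.786ms=3/2b +291.262ms=1/2b
5) 1165.049ms=2b +166.436ms=2/7b
6) 1331.484ms=16/7b +166.436ms=2/7b
7) 1497.92ms=18/7b +166.436ms=2/7b
8) 1664.355ms=20/7b +166.436ms=2/7b
9) 1830.791ms=22/7b +166.436ms=2/7b
10) 1997.226ms=24/7b +166.436ms=2/7b
11) 2163.662ms=26/7b +166.436ms=2/7b
12) 2330.097ms=4b +194.175ms=1/3b
13) 2524.272ms=13/3b +194.175ms=1/3b
14) 2718.447ms=14/3b +194.175ms=1/3b
15) 2912.621ms=5b +582.524ms=1b
16) 3495.146ms=6b +873.786ms=3/2b
17) 4368.932ms=15/2b +291.262ms=1/2b
Σ=8b of 8 (103bpm 2/4) — PASS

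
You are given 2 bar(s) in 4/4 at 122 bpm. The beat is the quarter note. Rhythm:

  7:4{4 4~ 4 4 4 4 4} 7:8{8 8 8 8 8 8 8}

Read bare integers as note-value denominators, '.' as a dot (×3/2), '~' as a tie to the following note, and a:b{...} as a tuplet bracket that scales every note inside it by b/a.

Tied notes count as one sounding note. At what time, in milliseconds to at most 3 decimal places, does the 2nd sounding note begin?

note 2 onset = 4/7b = 281.03ms

1. 0.0ms @ 0 + 281.03ms (4/7)
2. 281.03ms @ 4/7 + 562.061ms (8/7)
3. 843.091ms @ 12/7 + 281.03ms (4/7)
4. 1124.122ms @ 16/7 + 281.03ms (4/7)
5. 1405.152ms @ 20/7 + 281.03ms (4/7)
6. 1686.183ms @ 24/7 + 281.03ms (4/7)
7. 1967.213ms @ 4 + 281.03ms (4/7)
8. 2248.244ms @ 32/7 + 281.03ms (4/7)
9. 2529.274ms @ 36/7 + 281.03ms (4/7)
10. 2810.304ms @ 40/7 + 281.03ms (4/7)
11. 3091.335ms @ 44/7 + 281.03ms (4/7)
12. 3372.365ms @ 48/7 + 281.03ms (4/7)
13. 3653.396ms @ 52/7 + 281.03ms (4/7)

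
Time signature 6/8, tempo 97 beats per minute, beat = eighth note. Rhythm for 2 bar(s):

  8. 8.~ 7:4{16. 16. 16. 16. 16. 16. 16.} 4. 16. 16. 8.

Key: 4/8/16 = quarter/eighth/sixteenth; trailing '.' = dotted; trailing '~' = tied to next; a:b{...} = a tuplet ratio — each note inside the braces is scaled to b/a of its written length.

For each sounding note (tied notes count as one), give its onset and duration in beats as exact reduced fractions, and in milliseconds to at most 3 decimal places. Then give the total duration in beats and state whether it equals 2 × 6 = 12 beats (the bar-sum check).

1) 0.0ms=0b +927.835ms=3/2b
2) 927.835ms=3/2b +1192.931ms=27/14b
3) 2120.766ms=24/7b +265.096ms=3/7b
4) 2385.862ms=27/7b +265.096ms=3/7b
5) 2650.957ms=30/7b +265.096ms=3/7b
6) 2916.053ms=33/7b +265.096ms=3/7b
7) 3181.149ms=36/7b +265.096ms=3/7b
8) 3446.244ms=39/7b +265.096ms=3/7b
9) 3711.34ms=6b +1855.67ms=3b
10) 5567.01ms=9b +463.918ms=3/4b
11) 6030.928ms=39/4b +463.918ms=3/4b
12) 6494.845ms=21/2b +927.835ms=3/2b
Σ=12b of 12 (97bpm 6/8) — PASS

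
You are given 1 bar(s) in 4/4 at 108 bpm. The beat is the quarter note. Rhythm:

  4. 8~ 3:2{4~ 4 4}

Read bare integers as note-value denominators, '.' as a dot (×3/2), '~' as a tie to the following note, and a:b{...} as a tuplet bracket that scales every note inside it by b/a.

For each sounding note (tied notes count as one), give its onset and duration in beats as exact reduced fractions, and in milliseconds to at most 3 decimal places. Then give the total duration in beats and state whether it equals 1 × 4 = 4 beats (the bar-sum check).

1) 0.0ms=0b +833.333ms=3/2b
2) 833.333ms=3/2b +1018.519ms=11/6b
3) 1851.852ms=10/3b +370.37ms=2/3b
Σ=4b of 4 (108bpm 4/4) — PASS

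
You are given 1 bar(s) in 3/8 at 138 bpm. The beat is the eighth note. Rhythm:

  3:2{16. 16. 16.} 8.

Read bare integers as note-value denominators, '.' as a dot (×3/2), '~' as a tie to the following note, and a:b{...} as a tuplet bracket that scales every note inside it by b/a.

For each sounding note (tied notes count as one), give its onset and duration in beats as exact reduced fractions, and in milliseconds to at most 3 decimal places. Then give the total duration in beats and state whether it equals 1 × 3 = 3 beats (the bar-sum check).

1) 0.0ms=0b +217.391ms=1/2b
2) 217.391ms=1/2b +217.391ms=1/2b
3) 434.783ms=1b +217.391ms=1/2b
4) 652.174ms=3/2b +652.174ms=3/2b
Σ=3b of 3 (138bpm 3/8) — PASS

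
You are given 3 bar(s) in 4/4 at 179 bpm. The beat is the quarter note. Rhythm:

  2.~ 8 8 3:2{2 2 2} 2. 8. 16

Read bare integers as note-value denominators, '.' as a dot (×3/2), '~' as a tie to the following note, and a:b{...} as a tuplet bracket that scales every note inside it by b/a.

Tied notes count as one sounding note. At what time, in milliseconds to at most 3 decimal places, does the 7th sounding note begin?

note 7 onset = 11b = 3687.151ms

1. 0.0ms @ 0 + 1173.184ms (7/2)
2. 1173.184ms @ 7/2 + 167.598ms (1/2)
3. 1340.782ms @ 4 + 446.927ms (4/3)
4. 1787.709ms @ 16/3 + 446.927ms (4/3)
5. 2234.637ms @ 20/3 + 446.927ms (4/3)
6. 2681.564ms @ 8 + 1005.587ms (3)
7. 3687.151ms @ 11 + 251.397ms (3/4)
8. 3938.547ms @ 47/4 + 83.799ms (1/4)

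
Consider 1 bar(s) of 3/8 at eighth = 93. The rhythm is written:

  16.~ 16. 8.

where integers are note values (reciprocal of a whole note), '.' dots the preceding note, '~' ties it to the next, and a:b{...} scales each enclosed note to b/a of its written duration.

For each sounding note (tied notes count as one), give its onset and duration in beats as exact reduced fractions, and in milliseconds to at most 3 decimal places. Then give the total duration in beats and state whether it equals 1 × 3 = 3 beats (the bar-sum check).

1) 0.0ms=0b +967.742ms=3/2b
2) 967.742ms=3/2b +967.742ms=3/2b
Σ=3b of 3 (93bpm 3/8) — PASS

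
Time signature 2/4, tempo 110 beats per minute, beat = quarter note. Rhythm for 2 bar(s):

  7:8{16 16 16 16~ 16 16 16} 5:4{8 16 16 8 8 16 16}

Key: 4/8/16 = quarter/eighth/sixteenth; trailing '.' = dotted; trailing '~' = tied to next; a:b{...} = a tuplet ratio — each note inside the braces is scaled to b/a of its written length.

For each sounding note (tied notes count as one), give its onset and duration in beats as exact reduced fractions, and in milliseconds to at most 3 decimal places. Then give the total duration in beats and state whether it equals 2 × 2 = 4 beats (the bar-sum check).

1) 0.0ms=0b +155.844ms=2/7b
2) 155.844ms=2/7b +155.844ms=2/7b
3) 311.688ms=4/7b +155.844ms=2/7b
4) 467.532ms=6/7b +311.688ms=4/7b
5) 779.221ms=10/7b +155.844ms=2/7b
6) 935.065ms=12/7b +155.844ms=2/7b
7) 1090.909ms=2b +218.182ms=2/5b
8) 1309.091ms=12/5b +109.091ms=1/5b
9) 1418.182ms=13/5b +109.091ms=1/5b
10) 1527.273ms=14/5b +218.182ms=2/5b
11) 1745.455ms=16/5b +218.182ms=2/5b
12) 1963.636ms=18/5b +109.091ms=1/5b
13) 2072.727ms=19/5b +109.091ms=1/5b
Σ=4b of 4 (110bpm 2/4) — PASS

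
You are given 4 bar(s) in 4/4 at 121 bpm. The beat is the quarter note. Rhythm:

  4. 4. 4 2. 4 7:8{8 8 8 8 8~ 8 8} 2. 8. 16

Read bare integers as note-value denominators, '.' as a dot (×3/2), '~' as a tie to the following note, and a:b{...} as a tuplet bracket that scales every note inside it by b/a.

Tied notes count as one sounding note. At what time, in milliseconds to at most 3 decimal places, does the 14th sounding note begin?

1. 0.0ms @ 0 + 743.802ms (3/2)
2. 743.802ms @ 3/2 + 743.802ms (3/2)
3. 1487.603ms @ 3 + 495.868ms (1)
4. 1983.471ms @ 4 + 1487.603ms (3)
5. 3471.074ms @ 7 + 495.868ms (1)
6. 3966.942ms @ 8 + 283.353ms (4/7)
7. 4250.295ms @ 60/7 + 283.353ms (4/7)
8. 4533.648ms @ 64/7 + 283.353ms (4/7)
9. 4817.001ms @ 68/7 + 283.353ms (4/7)
10. 5100.354ms @ 72/7 + 566.706ms (8/7)
11. 5667.06ms @ 80/7 + 283.353ms (4/7)
12. 5950.413ms @ 12 + 1487.603ms (3)
13. 7438.017ms @ 15 + 371.901ms (3/4)
14. 7809.917ms @ 63/4 + 123.967ms (1/4)

note 14 onset = 63/4b = 7809.917ms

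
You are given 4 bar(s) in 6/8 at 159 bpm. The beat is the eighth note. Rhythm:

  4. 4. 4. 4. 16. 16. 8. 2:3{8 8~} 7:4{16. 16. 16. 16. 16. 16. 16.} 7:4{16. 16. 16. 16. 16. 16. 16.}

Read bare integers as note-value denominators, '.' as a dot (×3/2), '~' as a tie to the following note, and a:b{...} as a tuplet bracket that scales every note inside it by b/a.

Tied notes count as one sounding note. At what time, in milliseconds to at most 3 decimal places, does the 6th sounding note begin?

1. 0.0ms @ 0 + 1132.075ms (3)
2. 1132.075ms @ 3 + 1132.075ms (3)
3. 2264.151ms @ 6 + 1132.075ms (3)
4. 3396.226ms @ 9 + 1132.075ms (3)
5. 4528.302ms @ 12 + 283.019ms (3/4)
6. 4811.321ms @ 51/4 + 283.019ms (3/4)
7. 5094.34ms @ 27/2 + 566.038ms (3/2)
8. 5660.377ms @ 15 + 566.038ms (3/2)
9. 6226.415ms @ 33/2 + 727.763ms (27/14)
10. 6954.178ms @ 129/7 + 161.725ms (3/7)
11. 7115.903ms @ 132/7 + 161.725ms (3/7)
12. 7277.628ms @ 135/7 + 161.725ms (3/7)
13. 7439.353ms @ 138/7 + 161.725ms (3/7)
14. 7601.078ms @ 141/7 + 161.725ms (3/7)
15. 7762.803ms @ 144/7 + 161.725ms (3/7)
16. 7924.528ms @ 21 + 161.725ms (3/7)
17. 8086.253ms @ 150/7 + 161.725ms (3/7)
18. 8247.978ms @ 153/7 + 161.725ms (3/7)
19. 8409.704ms @ 156/7 + 161.725ms (3/7)
20. 8571.429ms @ 159/7 + 161.725ms (3/7)
21. 8733.154ms @ 162/7 + 161.725ms (3/7)
22. 8894.879ms @ 165/7 + 161.725ms (3/7)

note 6 onset = 51/4b = 4811.321ms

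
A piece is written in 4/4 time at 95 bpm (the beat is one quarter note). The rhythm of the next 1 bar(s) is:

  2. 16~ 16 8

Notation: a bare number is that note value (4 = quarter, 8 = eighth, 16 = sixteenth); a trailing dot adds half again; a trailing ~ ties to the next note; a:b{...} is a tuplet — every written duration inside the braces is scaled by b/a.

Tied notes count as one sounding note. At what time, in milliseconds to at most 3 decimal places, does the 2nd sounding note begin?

note 2 onset = 3b = 1894.737ms

1. 0.0ms @ 0 + 1894.737ms (3)
2. 1894.737ms @ 3 + 315.789ms (1/2)
3. 2210.526ms @ 7/2 + 315.789ms (1/2)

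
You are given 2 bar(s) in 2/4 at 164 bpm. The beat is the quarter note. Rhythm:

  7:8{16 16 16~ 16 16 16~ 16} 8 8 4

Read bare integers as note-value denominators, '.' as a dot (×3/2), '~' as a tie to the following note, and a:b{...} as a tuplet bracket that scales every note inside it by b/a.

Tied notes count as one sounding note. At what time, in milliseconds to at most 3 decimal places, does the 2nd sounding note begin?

note 2 onset = 2/7b = 104.53ms

1. 0.0ms @ 0 + 104.53ms (2/7)
2. 104.53ms @ 2/7 + 104.53ms (2/7)
3. 209.059ms @ 4/7 + 209.059ms (4/7)
4. 418.118ms @ 8/7 + 104.53ms (2/7)
5. 522.648ms @ 10/7 + 209.059ms (4/7)
6. 731.707ms @ 2 + 182.927ms (1/2)
7. 914.634ms @ 5/2 + 182.927ms (1/2)
8. 1097.561ms @ 3 + 365.854ms (1)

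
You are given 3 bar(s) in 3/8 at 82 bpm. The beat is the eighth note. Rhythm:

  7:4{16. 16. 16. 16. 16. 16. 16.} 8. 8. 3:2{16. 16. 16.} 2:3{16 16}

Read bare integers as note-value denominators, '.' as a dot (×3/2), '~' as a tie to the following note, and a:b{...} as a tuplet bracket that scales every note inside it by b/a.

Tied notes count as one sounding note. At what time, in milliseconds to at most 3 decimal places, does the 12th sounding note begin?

note 12 onset = 7b = 5121.951ms

1. 0.0ms @ 0 + 313.589ms (3/7)
2. 313.589ms @ 3/7 + 313.589ms (3/7)
3. 627.178ms @ 6/7 + 313.589ms (3/7)
4. 940.767ms @ 9/7 + 313.589ms (3/7)
5. 1254.355ms @ 12/7 + 313.589ms (3/7)
6. 1567.944ms @ 15/7 + 313.589ms (3/7)
7. 1881.533ms @ 18/7 + 313.589ms (3/7)
8. 2195.122ms @ 3 + 1097.561ms (3/2)
9. 3292.683ms @ 9/2 + 1097.561ms (3/2)
10. 4390.244ms @ 6 + 365.854ms (1/2)
11. 4756.098ms @ 13/2 + 365.854ms (1/2)
12. 5121.951ms @ 7 + 365.854ms (1/2)
13. 5487.805ms @ 15/2 + 548.78ms (3/4)
14. 6036.585ms @ 33/4 + 548.78ms (3/4)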